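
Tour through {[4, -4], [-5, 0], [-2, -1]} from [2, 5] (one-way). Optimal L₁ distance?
24
(one optimal route: (2, 5) → (4, -4) → (-2, -1) → (-5, 0))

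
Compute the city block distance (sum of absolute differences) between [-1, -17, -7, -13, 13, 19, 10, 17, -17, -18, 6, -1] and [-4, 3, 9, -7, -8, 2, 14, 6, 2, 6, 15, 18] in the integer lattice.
169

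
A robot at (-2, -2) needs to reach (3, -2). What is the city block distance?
5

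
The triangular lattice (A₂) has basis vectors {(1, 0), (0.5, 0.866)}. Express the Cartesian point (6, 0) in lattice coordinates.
6b₁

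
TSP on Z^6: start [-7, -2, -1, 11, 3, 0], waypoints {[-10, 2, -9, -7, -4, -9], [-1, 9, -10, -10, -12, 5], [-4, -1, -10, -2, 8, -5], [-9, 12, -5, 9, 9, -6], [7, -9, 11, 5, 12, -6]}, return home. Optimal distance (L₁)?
280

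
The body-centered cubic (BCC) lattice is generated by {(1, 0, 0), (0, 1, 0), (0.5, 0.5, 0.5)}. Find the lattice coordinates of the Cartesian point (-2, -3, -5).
3b₁ + 2b₂ - 10b₃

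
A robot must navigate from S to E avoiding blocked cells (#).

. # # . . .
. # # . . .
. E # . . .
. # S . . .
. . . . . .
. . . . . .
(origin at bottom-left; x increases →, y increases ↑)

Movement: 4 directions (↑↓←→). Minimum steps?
6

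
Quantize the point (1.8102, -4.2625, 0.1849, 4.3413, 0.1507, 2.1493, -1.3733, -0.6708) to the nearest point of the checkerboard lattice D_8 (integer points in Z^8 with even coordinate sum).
(2, -4, 0, 4, 0, 2, -1, -1)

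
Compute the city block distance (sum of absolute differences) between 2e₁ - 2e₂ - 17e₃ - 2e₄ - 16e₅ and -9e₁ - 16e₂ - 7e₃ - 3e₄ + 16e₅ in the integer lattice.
68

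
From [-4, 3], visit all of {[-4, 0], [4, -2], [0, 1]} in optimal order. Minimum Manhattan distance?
15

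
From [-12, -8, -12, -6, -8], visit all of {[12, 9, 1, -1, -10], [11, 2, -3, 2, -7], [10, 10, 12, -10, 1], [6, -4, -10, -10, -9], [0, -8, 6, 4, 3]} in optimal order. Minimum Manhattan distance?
163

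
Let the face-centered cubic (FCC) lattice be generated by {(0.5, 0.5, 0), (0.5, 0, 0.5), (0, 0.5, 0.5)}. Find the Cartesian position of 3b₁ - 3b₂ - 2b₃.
(0, 0.5, -2.5)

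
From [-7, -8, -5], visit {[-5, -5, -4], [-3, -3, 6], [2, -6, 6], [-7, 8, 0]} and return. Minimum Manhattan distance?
74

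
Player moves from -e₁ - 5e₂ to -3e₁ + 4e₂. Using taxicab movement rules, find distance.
11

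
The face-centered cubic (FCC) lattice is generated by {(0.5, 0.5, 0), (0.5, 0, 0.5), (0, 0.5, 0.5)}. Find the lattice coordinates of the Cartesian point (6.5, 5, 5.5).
6b₁ + 7b₂ + 4b₃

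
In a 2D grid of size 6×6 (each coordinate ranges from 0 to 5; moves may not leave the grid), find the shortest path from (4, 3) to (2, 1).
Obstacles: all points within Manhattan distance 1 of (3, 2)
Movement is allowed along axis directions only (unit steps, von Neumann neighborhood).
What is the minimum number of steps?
8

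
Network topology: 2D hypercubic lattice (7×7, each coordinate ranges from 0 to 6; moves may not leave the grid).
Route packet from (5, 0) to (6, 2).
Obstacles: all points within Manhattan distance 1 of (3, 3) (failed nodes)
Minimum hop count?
3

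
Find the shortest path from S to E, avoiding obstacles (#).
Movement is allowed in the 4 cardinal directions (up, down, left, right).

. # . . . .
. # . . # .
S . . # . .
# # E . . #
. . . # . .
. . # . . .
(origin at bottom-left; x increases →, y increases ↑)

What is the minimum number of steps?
3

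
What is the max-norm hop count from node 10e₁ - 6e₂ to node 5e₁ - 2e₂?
5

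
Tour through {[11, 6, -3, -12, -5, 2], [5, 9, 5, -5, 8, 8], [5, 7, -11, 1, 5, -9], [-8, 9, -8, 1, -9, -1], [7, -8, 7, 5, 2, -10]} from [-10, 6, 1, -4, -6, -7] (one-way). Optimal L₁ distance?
205
(one optimal route: (-10, 6, 1, -4, -6, -7) → (-8, 9, -8, 1, -9, -1) → (11, 6, -3, -12, -5, 2) → (5, 9, 5, -5, 8, 8) → (5, 7, -11, 1, 5, -9) → (7, -8, 7, 5, 2, -10))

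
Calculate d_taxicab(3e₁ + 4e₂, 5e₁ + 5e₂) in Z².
3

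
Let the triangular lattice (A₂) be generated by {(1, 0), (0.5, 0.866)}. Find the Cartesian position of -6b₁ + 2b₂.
(-5, 1.732)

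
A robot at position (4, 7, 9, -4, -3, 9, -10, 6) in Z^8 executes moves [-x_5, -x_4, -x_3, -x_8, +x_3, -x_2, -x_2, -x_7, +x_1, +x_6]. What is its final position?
(5, 5, 9, -5, -4, 10, -11, 5)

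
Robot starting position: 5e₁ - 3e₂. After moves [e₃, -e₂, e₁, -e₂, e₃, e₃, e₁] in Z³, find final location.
(7, -5, 3)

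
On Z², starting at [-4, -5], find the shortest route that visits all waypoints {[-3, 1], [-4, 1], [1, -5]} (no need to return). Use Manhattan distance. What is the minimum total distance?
16
(one optimal route: (-4, -5) → (1, -5) → (-3, 1) → (-4, 1))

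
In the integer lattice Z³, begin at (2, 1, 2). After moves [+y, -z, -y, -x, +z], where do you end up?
(1, 1, 2)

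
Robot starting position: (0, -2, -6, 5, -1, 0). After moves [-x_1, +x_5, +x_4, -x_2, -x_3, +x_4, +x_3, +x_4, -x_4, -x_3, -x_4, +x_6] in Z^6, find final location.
(-1, -3, -7, 6, 0, 1)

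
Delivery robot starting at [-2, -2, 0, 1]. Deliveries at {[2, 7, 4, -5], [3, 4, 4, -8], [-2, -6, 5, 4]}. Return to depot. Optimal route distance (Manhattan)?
70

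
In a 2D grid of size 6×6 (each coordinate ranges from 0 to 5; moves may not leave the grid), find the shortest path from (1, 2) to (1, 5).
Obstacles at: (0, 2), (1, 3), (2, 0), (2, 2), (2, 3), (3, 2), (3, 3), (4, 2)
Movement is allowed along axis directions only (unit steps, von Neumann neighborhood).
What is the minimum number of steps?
13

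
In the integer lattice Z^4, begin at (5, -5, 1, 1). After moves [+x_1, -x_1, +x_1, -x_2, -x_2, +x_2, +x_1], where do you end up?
(7, -6, 1, 1)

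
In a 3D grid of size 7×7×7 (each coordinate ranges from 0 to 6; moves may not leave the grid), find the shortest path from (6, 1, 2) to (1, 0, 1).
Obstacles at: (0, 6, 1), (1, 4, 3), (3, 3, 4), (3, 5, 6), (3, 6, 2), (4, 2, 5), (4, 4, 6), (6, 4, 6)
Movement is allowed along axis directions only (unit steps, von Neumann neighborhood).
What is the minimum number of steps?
7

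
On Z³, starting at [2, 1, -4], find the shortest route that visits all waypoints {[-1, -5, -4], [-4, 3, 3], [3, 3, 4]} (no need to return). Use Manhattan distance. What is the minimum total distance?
35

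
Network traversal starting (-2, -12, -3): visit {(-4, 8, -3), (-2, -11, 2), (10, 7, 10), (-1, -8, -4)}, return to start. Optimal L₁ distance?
98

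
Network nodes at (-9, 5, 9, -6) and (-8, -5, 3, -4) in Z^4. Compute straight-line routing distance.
11.8743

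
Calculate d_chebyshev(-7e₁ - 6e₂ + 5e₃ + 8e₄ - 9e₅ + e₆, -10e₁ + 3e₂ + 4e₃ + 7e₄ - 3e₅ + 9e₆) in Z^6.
9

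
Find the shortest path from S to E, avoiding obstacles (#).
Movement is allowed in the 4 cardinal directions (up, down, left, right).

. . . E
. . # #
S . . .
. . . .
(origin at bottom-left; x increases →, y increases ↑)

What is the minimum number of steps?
5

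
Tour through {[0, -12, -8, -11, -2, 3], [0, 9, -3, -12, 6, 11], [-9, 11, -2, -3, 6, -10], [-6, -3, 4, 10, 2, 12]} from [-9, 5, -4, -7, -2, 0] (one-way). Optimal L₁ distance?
176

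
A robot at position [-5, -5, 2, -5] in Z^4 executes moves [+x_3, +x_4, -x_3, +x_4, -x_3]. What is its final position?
(-5, -5, 1, -3)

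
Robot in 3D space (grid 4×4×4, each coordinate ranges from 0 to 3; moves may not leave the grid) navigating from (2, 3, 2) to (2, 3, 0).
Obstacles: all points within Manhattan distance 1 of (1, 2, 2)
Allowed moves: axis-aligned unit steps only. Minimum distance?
2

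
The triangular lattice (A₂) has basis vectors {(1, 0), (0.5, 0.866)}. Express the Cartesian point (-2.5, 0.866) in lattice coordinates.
-3b₁ + b₂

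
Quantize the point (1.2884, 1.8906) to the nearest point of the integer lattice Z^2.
(1, 2)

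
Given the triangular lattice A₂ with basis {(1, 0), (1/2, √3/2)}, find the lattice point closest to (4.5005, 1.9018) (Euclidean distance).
(5, 1.732)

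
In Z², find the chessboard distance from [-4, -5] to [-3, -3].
2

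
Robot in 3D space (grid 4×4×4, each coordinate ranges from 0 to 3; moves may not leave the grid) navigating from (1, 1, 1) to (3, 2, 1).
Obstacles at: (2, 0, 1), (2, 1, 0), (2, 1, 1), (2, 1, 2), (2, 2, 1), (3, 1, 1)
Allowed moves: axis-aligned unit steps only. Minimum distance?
5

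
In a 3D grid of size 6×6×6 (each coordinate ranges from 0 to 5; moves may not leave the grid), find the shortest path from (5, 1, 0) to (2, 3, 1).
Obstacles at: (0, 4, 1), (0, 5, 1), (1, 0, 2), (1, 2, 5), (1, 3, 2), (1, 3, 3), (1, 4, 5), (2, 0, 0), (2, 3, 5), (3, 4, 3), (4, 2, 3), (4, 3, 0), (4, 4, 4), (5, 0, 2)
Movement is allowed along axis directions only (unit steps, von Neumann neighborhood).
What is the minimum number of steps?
6
(one shortest path: (5, 1, 0) → (4, 1, 0) → (3, 1, 0) → (2, 1, 0) → (2, 2, 0) → (2, 3, 0) → (2, 3, 1))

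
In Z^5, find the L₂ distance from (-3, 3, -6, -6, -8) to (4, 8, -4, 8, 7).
22.3383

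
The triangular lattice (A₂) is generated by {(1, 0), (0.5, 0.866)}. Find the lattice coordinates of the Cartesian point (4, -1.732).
5b₁ - 2b₂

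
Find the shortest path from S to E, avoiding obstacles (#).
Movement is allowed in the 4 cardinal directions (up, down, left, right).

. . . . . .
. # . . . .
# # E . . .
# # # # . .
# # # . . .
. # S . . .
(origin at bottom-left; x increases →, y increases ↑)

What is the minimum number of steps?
7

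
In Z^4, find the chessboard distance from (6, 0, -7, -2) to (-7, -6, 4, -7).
13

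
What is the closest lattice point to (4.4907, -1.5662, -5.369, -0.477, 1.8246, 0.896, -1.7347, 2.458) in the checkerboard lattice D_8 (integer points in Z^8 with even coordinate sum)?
(4, -2, -5, 0, 2, 1, -2, 2)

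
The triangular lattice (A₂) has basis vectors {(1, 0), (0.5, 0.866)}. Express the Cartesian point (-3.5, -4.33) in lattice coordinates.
-b₁ - 5b₂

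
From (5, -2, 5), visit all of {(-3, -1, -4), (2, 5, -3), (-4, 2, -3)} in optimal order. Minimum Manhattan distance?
32
(one optimal route: (5, -2, 5) → (-3, -1, -4) → (-4, 2, -3) → (2, 5, -3))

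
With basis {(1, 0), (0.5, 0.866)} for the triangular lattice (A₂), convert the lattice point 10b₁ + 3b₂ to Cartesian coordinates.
(11.5, 2.598)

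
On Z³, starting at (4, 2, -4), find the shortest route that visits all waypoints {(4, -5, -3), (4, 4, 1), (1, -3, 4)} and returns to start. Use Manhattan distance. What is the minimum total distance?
40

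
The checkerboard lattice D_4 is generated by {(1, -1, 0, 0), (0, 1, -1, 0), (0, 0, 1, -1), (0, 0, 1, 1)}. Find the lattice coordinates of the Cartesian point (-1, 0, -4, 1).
-b₁ - b₂ - 3b₃ - 2b₄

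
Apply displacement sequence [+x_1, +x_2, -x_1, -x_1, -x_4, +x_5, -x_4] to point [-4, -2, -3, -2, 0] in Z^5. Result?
(-5, -1, -3, -4, 1)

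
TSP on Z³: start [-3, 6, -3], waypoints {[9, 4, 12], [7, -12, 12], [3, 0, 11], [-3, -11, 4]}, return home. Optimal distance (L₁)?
98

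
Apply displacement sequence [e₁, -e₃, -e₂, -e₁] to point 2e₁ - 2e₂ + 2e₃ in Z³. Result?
(2, -3, 1)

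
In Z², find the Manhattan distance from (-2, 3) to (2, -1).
8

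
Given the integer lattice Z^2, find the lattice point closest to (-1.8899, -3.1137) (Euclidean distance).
(-2, -3)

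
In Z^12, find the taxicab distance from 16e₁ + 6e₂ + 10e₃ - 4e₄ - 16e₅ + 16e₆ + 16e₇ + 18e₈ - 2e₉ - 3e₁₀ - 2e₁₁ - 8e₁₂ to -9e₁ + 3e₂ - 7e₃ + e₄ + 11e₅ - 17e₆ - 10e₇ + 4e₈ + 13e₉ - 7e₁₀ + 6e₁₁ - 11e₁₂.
180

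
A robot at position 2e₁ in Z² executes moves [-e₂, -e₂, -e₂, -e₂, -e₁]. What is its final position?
(1, -4)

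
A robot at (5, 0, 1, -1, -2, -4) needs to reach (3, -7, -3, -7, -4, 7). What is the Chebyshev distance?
11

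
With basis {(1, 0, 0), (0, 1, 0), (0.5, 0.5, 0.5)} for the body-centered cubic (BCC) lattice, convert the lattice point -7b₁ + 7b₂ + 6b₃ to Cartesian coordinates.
(-4, 10, 3)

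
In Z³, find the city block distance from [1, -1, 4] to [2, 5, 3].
8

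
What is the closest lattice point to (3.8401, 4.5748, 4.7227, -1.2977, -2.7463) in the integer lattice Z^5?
(4, 5, 5, -1, -3)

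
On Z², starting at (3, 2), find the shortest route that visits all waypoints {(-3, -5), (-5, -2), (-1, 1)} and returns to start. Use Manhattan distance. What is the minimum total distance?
30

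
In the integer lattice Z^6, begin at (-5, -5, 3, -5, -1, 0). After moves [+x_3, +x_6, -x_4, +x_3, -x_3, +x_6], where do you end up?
(-5, -5, 4, -6, -1, 2)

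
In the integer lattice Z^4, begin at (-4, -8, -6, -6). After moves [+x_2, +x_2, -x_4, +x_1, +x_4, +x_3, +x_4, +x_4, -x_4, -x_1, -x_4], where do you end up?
(-4, -6, -5, -6)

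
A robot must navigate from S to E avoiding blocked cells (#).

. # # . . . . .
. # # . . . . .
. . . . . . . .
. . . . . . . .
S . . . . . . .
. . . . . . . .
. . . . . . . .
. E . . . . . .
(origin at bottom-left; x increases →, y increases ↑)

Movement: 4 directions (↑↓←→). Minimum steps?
4
(one shortest path: (0, 3) → (1, 3) → (1, 2) → (1, 1) → (1, 0))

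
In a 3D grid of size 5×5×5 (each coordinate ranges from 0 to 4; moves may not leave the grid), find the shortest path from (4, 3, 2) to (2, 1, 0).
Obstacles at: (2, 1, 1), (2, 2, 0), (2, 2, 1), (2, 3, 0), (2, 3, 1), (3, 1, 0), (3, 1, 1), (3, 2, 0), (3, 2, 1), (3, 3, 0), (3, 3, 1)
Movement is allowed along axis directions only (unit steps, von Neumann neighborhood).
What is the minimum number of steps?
8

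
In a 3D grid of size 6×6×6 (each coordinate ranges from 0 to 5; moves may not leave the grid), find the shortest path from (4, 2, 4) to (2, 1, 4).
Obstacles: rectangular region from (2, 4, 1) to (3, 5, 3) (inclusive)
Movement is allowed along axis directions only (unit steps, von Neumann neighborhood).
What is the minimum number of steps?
3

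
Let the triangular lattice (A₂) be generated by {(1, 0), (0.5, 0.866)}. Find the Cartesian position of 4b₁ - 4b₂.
(2, -3.464)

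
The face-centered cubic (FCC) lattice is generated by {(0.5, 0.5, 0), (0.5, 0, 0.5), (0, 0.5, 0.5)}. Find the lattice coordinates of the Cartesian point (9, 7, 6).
10b₁ + 8b₂ + 4b₃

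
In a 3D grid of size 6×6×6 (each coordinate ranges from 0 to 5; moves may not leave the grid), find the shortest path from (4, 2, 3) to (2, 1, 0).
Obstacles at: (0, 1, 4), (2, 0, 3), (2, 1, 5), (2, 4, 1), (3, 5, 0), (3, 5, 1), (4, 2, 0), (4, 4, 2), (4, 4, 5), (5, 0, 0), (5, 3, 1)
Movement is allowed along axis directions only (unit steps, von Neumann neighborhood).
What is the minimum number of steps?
6
(one shortest path: (4, 2, 3) → (3, 2, 3) → (2, 2, 3) → (2, 1, 3) → (2, 1, 2) → (2, 1, 1) → (2, 1, 0))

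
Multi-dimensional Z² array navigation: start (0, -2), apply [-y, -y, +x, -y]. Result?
(1, -5)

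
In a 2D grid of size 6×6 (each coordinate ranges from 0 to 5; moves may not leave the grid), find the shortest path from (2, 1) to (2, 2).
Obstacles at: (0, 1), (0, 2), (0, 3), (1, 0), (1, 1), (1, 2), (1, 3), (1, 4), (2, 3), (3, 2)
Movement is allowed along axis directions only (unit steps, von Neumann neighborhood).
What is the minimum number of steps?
1
(one shortest path: (2, 1) → (2, 2))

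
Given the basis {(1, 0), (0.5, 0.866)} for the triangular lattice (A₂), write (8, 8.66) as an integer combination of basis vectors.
3b₁ + 10b₂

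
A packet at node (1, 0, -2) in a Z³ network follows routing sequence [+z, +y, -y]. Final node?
(1, 0, -1)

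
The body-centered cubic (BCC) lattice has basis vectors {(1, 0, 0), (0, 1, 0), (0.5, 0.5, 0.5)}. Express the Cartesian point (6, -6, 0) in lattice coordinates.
6b₁ - 6b₂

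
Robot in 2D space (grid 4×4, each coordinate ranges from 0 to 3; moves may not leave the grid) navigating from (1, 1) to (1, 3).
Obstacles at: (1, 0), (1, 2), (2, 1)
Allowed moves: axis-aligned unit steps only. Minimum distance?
4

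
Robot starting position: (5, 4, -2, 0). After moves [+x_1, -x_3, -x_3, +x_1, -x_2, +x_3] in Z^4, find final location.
(7, 3, -3, 0)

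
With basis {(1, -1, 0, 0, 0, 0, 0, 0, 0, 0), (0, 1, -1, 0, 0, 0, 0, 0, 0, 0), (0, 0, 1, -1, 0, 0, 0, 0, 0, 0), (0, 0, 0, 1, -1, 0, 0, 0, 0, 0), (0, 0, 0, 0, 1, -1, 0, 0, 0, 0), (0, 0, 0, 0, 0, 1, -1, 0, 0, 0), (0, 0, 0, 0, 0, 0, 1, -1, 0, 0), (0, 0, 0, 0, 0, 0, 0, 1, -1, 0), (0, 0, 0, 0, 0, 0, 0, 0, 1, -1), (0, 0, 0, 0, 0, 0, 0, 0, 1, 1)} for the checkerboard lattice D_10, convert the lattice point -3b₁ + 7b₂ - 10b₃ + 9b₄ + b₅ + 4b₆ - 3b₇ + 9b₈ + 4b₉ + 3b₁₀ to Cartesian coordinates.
(-3, 10, -17, 19, -8, 3, -7, 12, -2, -1)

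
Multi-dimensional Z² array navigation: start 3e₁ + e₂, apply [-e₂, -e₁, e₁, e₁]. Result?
(4, 0)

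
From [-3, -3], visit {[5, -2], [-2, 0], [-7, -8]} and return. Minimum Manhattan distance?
40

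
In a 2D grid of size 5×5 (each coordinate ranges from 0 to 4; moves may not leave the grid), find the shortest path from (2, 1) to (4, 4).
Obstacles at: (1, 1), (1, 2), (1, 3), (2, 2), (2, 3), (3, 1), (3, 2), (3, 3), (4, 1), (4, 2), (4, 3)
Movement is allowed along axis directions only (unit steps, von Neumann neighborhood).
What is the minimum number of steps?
11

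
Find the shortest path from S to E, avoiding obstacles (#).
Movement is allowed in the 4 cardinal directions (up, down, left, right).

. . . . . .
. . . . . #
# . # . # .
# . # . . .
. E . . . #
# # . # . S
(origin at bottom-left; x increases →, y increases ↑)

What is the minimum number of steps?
5
(one shortest path: (5, 0) → (4, 0) → (4, 1) → (3, 1) → (2, 1) → (1, 1))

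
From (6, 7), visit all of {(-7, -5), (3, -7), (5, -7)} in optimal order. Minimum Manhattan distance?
29
(one optimal route: (6, 7) → (5, -7) → (3, -7) → (-7, -5))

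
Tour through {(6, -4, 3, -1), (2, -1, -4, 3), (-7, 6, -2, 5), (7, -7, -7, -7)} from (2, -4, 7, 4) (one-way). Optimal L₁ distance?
77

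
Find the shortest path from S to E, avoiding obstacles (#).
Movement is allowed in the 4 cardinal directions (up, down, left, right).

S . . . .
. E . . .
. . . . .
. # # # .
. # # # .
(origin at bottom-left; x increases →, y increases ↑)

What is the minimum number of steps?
2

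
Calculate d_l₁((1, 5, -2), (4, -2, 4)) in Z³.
16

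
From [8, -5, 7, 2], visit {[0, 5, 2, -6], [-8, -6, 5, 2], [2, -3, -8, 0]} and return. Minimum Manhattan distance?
100
(one optimal route: (8, -5, 7, 2) → (-8, -6, 5, 2) → (0, 5, 2, -6) → (2, -3, -8, 0) → (8, -5, 7, 2))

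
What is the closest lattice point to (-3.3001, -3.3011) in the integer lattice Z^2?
(-3, -3)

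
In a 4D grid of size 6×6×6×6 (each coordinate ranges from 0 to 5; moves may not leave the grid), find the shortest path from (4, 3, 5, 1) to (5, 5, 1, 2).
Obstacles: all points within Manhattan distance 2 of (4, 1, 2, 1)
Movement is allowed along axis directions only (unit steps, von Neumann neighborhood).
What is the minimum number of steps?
8
(one shortest path: (4, 3, 5, 1) → (5, 3, 5, 1) → (5, 4, 5, 1) → (5, 5, 5, 1) → (5, 5, 4, 1) → (5, 5, 3, 1) → (5, 5, 2, 1) → (5, 5, 1, 1) → (5, 5, 1, 2))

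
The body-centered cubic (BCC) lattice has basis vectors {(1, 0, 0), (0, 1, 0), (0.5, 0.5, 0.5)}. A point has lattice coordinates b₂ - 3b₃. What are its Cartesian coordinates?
(-1.5, -0.5, -1.5)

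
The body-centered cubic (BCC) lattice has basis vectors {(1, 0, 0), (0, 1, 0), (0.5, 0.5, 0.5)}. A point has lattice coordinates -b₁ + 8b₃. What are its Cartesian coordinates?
(3, 4, 4)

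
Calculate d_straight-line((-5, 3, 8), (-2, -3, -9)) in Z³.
18.2757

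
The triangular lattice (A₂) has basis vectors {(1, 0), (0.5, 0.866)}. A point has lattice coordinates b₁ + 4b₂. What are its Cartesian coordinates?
(3, 3.464)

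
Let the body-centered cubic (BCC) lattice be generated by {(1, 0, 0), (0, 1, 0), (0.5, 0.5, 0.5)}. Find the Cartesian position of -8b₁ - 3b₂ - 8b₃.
(-12, -7, -4)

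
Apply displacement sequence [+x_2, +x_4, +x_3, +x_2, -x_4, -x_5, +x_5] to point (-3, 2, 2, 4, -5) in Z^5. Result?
(-3, 4, 3, 4, -5)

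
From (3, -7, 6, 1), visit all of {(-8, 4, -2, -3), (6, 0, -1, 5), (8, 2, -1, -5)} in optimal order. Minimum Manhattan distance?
56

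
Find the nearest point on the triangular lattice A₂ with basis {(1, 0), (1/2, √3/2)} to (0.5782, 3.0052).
(0.5, 2.598)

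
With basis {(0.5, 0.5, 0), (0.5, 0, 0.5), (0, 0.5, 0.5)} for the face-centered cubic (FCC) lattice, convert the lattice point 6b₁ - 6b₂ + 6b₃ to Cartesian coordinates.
(0, 6, 0)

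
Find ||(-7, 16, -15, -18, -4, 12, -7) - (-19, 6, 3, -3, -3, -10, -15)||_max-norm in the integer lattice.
22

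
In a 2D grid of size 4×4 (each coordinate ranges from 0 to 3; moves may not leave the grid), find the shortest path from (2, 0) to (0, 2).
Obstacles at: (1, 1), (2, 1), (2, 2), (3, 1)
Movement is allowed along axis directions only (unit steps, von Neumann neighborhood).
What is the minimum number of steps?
4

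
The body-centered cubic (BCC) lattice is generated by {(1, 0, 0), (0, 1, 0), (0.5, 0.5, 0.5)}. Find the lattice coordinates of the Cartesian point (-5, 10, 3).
-8b₁ + 7b₂ + 6b₃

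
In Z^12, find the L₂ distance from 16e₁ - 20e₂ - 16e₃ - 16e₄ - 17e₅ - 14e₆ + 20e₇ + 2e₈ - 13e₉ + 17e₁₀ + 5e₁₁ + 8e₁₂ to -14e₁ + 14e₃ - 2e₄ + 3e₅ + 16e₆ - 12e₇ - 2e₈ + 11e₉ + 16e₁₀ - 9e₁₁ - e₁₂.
74.7663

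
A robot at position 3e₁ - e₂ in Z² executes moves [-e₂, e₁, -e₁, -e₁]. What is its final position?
(2, -2)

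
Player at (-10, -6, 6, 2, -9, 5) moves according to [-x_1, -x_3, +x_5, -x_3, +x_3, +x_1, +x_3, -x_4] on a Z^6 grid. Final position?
(-10, -6, 6, 1, -8, 5)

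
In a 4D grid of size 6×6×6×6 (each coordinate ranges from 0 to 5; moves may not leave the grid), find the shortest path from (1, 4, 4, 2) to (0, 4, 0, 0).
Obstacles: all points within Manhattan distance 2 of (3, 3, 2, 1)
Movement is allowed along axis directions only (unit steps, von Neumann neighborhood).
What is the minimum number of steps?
7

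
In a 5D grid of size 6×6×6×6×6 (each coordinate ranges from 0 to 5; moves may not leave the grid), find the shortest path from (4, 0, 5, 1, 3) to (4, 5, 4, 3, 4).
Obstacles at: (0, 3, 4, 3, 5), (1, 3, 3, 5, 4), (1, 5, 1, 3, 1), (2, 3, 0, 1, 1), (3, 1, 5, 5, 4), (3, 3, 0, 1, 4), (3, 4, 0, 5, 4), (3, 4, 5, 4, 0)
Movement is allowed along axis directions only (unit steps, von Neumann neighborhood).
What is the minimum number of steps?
9
(one shortest path: (4, 0, 5, 1, 3) → (4, 1, 5, 1, 3) → (4, 2, 5, 1, 3) → (4, 3, 5, 1, 3) → (4, 4, 5, 1, 3) → (4, 5, 5, 1, 3) → (4, 5, 4, 1, 3) → (4, 5, 4, 2, 3) → (4, 5, 4, 3, 3) → (4, 5, 4, 3, 4))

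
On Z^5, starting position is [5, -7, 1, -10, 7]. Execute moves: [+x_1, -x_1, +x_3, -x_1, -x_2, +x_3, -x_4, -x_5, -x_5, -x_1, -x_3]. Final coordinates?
(3, -8, 2, -11, 5)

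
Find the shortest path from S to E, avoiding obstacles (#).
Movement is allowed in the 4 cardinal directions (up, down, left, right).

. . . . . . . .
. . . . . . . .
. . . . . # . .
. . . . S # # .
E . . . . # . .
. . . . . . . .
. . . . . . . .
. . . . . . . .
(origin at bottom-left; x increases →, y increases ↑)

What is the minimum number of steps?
5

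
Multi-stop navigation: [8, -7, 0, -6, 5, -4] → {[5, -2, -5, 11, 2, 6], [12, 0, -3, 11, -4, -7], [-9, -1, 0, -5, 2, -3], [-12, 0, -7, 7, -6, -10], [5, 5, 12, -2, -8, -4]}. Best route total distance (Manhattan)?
190
(one optimal route: (8, -7, 0, -6, 5, -4) → (-9, -1, 0, -5, 2, -3) → (-12, 0, -7, 7, -6, -10) → (12, 0, -3, 11, -4, -7) → (5, -2, -5, 11, 2, 6) → (5, 5, 12, -2, -8, -4))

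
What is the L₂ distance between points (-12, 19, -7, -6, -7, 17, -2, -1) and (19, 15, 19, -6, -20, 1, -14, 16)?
50.1099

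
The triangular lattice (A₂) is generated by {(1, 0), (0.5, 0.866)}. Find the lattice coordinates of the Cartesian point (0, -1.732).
b₁ - 2b₂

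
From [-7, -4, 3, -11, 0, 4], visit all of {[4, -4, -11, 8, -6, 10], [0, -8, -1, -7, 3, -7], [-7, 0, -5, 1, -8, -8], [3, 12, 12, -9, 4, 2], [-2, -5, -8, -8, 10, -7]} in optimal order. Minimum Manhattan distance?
200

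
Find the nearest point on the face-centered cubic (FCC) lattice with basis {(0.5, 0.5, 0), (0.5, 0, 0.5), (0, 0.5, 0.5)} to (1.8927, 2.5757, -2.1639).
(2, 2.5, -2.5)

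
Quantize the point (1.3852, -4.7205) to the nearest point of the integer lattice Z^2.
(1, -5)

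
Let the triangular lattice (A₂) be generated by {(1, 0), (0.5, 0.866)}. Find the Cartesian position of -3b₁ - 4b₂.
(-5, -3.464)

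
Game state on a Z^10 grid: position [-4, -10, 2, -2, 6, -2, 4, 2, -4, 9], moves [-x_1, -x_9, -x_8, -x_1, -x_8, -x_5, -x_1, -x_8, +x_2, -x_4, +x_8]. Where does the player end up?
(-7, -9, 2, -3, 5, -2, 4, 0, -5, 9)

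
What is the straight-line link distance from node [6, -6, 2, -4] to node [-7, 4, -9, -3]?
19.7737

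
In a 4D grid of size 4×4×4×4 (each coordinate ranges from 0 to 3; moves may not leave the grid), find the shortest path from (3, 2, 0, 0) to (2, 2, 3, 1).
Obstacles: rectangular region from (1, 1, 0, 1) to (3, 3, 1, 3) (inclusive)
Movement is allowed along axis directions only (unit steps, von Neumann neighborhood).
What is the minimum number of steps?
5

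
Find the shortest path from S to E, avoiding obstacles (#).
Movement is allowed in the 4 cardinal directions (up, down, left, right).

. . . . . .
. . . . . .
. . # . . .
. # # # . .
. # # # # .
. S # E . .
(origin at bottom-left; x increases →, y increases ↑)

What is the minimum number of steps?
16
(one shortest path: (1, 0) → (0, 0) → (0, 1) → (0, 2) → (0, 3) → (1, 3) → (1, 4) → (2, 4) → (3, 4) → (4, 4) → (5, 4) → (5, 3) → (5, 2) → (5, 1) → (5, 0) → (4, 0) → (3, 0))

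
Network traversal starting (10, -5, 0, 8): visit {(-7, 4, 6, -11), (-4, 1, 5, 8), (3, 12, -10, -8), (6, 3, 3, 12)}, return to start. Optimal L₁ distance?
150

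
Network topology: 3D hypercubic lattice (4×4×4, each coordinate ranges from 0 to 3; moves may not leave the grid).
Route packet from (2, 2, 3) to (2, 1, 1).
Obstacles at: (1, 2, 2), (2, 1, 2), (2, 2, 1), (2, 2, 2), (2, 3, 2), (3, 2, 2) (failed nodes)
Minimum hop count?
5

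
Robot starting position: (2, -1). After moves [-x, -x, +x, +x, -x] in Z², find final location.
(1, -1)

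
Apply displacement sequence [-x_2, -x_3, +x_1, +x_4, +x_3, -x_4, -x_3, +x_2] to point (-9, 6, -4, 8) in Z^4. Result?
(-8, 6, -5, 8)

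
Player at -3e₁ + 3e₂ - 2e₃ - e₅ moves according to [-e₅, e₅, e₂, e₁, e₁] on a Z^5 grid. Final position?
(-1, 4, -2, 0, -1)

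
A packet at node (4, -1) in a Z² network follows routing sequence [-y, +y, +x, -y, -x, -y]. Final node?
(4, -3)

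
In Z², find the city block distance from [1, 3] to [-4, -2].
10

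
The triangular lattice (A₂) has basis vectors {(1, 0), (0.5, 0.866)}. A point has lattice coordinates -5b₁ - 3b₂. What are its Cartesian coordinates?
(-6.5, -2.598)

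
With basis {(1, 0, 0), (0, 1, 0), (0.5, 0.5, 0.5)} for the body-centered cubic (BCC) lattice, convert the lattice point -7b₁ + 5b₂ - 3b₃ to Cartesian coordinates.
(-8.5, 3.5, -1.5)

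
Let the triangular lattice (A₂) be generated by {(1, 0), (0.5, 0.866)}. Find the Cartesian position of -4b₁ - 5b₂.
(-6.5, -4.33)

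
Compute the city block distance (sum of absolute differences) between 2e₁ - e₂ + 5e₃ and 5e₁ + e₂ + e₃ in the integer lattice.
9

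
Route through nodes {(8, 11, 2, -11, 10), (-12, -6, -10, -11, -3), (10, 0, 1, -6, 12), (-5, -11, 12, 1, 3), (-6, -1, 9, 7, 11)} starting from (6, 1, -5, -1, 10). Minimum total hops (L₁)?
169
(one optimal route: (6, 1, -5, -1, 10) → (8, 11, 2, -11, 10) → (10, 0, 1, -6, 12) → (-6, -1, 9, 7, 11) → (-5, -11, 12, 1, 3) → (-12, -6, -10, -11, -3))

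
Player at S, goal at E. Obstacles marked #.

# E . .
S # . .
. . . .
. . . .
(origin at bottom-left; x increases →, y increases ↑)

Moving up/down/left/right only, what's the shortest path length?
6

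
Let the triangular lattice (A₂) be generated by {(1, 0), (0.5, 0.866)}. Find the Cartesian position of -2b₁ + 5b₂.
(0.5, 4.33)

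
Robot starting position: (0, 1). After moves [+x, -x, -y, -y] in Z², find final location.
(0, -1)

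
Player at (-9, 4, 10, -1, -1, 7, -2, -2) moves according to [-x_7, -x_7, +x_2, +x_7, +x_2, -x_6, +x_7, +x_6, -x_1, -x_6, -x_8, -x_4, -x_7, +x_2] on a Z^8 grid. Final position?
(-10, 7, 10, -2, -1, 6, -3, -3)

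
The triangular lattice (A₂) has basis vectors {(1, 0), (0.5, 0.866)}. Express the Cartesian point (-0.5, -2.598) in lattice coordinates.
b₁ - 3b₂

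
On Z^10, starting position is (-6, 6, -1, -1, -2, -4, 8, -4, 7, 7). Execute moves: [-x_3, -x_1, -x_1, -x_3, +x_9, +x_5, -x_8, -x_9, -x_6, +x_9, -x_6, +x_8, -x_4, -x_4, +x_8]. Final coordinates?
(-8, 6, -3, -3, -1, -6, 8, -3, 8, 7)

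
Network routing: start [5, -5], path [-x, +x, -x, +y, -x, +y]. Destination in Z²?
(3, -3)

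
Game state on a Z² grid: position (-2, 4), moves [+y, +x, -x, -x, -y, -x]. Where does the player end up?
(-4, 4)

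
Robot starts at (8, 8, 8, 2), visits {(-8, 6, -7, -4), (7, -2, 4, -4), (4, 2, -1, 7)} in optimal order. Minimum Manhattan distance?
77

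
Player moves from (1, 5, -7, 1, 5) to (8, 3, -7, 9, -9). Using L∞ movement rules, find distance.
14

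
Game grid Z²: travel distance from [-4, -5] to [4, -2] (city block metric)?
11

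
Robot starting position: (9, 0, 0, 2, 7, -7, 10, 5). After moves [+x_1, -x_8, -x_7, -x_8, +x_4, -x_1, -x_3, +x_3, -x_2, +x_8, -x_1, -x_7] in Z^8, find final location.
(8, -1, 0, 3, 7, -7, 8, 4)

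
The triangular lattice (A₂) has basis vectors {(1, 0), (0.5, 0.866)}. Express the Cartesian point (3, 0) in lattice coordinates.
3b₁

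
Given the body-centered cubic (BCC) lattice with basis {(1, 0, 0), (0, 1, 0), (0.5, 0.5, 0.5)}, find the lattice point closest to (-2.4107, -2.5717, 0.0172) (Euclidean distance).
(-2.5, -2.5, 0.5)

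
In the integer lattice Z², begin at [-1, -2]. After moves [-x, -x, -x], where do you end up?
(-4, -2)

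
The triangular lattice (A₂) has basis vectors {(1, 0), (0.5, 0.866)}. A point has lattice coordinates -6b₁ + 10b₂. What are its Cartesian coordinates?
(-1, 8.66)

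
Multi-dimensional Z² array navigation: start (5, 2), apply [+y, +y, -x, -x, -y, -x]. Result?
(2, 3)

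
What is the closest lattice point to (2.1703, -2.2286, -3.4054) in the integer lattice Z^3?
(2, -2, -3)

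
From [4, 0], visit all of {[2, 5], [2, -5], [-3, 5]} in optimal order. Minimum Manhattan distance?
22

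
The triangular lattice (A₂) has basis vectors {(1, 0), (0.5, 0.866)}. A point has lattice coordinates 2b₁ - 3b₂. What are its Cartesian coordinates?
(0.5, -2.598)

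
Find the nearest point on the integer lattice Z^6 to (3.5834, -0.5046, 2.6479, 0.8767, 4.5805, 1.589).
(4, -1, 3, 1, 5, 2)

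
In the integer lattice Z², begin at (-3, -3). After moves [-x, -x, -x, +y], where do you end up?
(-6, -2)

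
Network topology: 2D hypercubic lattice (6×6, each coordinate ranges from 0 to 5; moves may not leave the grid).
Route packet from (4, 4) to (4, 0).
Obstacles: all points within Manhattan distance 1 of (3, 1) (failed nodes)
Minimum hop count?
6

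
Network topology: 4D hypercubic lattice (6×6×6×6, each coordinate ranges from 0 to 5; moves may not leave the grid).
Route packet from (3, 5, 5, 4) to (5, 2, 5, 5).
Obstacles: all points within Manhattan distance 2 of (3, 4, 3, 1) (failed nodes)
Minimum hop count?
6
(one shortest path: (3, 5, 5, 4) → (4, 5, 5, 4) → (5, 5, 5, 4) → (5, 4, 5, 4) → (5, 3, 5, 4) → (5, 2, 5, 4) → (5, 2, 5, 5))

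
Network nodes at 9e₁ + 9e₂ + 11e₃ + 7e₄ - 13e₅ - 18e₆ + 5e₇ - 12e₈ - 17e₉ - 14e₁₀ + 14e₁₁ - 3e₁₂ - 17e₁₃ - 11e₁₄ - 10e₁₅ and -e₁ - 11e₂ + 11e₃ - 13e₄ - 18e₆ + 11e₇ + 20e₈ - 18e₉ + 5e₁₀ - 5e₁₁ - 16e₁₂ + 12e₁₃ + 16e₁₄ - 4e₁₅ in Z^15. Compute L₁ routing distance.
215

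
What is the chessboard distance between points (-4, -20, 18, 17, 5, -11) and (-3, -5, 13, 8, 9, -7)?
15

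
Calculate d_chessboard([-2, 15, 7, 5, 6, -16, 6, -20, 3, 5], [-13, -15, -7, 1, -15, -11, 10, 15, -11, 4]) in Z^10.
35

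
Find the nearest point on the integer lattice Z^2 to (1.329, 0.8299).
(1, 1)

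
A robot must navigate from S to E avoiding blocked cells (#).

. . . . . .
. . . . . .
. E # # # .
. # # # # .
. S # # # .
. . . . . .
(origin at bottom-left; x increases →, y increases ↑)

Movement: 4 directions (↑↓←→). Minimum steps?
4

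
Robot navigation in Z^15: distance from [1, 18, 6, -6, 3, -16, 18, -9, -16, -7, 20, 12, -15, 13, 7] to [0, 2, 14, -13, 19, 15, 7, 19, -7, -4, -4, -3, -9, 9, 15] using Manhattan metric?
187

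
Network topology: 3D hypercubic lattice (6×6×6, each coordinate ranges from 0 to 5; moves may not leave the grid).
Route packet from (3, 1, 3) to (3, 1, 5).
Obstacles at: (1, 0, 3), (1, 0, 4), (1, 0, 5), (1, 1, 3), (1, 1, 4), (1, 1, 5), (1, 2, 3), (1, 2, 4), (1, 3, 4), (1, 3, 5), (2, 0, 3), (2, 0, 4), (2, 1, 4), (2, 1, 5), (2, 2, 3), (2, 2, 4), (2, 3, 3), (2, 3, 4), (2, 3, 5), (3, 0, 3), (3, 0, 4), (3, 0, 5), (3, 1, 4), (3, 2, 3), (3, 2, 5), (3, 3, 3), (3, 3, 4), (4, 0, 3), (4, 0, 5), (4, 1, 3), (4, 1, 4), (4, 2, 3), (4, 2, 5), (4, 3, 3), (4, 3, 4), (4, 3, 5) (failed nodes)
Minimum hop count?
8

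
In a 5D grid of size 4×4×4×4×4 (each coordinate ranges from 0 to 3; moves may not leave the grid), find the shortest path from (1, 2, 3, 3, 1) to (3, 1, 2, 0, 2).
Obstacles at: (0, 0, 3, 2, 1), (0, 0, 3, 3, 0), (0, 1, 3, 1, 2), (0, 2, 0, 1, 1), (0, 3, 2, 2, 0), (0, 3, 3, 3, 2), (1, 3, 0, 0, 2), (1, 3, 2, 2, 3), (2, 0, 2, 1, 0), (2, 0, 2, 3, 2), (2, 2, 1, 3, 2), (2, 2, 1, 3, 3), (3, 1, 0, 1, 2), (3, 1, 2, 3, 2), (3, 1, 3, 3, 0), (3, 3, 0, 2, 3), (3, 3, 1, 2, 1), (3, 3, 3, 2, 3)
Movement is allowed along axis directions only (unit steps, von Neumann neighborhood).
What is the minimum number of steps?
8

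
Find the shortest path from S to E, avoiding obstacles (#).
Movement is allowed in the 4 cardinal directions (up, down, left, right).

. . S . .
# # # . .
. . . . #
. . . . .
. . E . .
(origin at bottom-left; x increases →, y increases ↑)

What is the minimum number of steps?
6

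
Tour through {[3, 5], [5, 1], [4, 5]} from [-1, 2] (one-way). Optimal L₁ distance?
13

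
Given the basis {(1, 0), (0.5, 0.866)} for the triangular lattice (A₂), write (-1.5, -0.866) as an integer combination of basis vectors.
-b₁ - b₂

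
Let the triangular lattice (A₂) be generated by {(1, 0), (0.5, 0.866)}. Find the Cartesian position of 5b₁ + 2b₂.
(6, 1.732)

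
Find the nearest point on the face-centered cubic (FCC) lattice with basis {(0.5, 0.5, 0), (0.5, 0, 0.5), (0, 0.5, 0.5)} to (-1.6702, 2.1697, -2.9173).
(-2, 2, -3)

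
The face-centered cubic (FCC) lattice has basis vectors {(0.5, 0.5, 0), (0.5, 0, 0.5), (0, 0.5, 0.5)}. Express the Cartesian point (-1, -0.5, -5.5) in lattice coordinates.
4b₁ - 6b₂ - 5b₃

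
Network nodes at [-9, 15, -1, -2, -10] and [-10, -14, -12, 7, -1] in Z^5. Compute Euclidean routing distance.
33.541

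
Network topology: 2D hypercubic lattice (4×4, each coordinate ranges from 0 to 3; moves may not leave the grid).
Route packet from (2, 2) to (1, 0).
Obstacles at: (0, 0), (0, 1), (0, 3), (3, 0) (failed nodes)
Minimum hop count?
3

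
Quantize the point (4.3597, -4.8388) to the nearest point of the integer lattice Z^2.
(4, -5)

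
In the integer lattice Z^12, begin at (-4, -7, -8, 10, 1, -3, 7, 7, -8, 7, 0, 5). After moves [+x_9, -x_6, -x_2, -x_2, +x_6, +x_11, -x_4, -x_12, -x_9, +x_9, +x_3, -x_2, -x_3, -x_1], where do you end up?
(-5, -10, -8, 9, 1, -3, 7, 7, -7, 7, 1, 4)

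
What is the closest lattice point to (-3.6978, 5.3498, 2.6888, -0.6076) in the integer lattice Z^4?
(-4, 5, 3, -1)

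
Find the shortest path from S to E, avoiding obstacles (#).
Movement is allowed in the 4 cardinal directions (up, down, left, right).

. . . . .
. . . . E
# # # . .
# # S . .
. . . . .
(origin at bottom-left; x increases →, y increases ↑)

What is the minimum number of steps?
4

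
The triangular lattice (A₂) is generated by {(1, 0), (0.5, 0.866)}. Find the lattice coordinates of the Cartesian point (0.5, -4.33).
3b₁ - 5b₂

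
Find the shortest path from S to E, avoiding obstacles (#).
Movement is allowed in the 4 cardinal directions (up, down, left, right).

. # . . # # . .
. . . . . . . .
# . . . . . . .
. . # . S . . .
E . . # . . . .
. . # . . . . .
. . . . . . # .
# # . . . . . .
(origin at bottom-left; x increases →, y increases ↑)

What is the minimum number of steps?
7
(one shortest path: (4, 4) → (3, 4) → (3, 5) → (2, 5) → (1, 5) → (1, 4) → (0, 4) → (0, 3))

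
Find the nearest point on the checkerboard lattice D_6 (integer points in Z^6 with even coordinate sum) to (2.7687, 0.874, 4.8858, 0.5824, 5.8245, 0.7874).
(3, 1, 5, 0, 6, 1)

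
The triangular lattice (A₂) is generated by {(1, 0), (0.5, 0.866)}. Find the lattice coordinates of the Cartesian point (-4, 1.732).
-5b₁ + 2b₂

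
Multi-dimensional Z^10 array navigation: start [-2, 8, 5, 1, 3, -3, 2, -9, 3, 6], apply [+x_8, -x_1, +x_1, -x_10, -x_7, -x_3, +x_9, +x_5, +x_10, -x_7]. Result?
(-2, 8, 4, 1, 4, -3, 0, -8, 4, 6)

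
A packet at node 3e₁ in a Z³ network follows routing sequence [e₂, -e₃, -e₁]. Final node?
(2, 1, -1)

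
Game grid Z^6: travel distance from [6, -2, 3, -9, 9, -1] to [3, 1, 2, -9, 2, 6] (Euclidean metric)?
10.8167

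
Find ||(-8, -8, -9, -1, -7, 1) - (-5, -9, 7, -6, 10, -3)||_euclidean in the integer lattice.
24.4131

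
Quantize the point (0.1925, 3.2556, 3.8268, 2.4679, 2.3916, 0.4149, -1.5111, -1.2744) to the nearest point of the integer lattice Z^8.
(0, 3, 4, 2, 2, 0, -2, -1)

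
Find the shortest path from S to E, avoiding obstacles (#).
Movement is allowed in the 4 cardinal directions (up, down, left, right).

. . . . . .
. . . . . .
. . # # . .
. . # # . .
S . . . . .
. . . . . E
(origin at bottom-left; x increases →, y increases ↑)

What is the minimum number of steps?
6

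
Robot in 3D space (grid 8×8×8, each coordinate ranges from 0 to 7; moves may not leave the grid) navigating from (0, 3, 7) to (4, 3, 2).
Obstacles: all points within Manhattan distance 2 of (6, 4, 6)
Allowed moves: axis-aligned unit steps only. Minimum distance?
9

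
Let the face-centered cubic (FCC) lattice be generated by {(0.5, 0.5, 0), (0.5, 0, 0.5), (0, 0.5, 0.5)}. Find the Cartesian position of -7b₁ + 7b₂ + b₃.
(0, -3, 4)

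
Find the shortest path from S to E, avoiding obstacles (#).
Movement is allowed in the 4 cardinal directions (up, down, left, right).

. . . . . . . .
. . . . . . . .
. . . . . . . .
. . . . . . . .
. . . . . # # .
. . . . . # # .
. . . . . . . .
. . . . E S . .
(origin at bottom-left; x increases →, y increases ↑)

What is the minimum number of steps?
1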